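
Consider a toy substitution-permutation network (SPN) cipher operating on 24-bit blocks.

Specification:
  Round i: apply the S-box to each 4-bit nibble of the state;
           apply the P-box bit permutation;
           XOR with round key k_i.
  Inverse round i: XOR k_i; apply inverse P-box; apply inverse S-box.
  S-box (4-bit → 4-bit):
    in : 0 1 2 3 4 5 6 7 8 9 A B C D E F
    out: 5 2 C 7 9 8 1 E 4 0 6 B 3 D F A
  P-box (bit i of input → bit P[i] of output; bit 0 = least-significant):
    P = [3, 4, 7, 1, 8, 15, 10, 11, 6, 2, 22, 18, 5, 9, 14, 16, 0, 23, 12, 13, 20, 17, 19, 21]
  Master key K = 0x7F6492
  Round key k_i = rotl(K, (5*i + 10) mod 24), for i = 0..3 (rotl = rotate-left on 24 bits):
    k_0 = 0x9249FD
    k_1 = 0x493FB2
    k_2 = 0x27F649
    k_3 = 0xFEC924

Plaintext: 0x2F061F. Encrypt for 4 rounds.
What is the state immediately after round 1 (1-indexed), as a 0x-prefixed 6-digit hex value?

0x3AA98F

s_0 = plaintext = 0x2F061F
s_1 = Round(s_0, k_0) = 0x3AA98F
s_2 = Round(s_1, k_1) = 0xD369A0
s_3 = Round(s_2, k_2) = 0x9F62E0
s_4 = Round(s_3, k_3) = 0x3A648C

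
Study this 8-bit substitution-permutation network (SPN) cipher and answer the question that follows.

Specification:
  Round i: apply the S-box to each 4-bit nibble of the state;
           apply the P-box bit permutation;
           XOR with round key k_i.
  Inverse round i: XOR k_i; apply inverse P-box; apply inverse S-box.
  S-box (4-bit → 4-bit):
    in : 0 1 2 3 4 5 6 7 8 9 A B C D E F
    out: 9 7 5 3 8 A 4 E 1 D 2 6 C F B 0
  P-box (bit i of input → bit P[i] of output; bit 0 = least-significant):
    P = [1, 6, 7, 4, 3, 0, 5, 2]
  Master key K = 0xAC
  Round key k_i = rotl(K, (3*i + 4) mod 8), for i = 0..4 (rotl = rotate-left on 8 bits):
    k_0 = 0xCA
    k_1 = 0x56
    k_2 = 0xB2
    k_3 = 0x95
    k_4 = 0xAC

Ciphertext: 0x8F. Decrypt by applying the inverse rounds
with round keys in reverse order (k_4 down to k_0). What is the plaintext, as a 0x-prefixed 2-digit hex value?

s_0 = ciphertext = 0x8F
s_1 = InvRound(s_0, k_4) = 0xB8
s_2 = InvRound(s_1, k_3) = 0xDF
s_3 = InvRound(s_2, k_2) = 0xDA
s_4 = InvRound(s_3, k_1) = 0x06
s_5 = InvRound(s_4, k_0) = 0x0B

0x0B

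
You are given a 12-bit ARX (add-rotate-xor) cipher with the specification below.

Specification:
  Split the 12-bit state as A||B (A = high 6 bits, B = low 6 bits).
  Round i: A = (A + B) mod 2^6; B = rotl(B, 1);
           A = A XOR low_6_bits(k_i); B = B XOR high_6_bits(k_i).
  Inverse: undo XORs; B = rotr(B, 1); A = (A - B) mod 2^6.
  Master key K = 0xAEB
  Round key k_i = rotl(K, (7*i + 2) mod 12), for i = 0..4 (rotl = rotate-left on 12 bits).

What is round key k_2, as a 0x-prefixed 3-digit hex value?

0xEBA

K = 0xAEB
k_0 = rotl(K, (7*0+2) mod 12) = rotl(K, 2) = 0xBAE
k_1 = rotl(K, (7*1+2) mod 12) = rotl(K, 9) = 0x75D
k_2 = rotl(K, (7*2+2) mod 12) = rotl(K, 4) = 0xEBA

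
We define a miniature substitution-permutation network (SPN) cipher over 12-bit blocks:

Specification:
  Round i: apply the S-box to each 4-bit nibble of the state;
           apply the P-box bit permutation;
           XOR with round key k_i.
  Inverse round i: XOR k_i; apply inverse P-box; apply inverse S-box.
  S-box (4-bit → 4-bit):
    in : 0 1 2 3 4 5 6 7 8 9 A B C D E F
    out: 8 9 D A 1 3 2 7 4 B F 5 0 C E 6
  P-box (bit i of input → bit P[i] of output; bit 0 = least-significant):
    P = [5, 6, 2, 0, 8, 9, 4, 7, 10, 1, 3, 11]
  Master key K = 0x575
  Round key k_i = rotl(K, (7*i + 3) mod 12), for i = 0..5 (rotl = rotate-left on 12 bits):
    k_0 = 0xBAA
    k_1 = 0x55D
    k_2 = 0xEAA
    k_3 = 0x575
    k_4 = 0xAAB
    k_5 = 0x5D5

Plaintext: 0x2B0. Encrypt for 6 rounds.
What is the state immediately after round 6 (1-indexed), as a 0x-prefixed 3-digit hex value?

s_0 = plaintext = 0x2B0
s_1 = Round(s_0, k_0) = 0x6B3
s_2 = Round(s_1, k_1) = 0x40E
s_3 = Round(s_2, k_2) = 0xA6F
s_4 = Round(s_3, k_3) = 0xB3B
s_5 = Round(s_4, k_4) = 0xC07
s_6 = Round(s_5, k_5) = 0x531

0x531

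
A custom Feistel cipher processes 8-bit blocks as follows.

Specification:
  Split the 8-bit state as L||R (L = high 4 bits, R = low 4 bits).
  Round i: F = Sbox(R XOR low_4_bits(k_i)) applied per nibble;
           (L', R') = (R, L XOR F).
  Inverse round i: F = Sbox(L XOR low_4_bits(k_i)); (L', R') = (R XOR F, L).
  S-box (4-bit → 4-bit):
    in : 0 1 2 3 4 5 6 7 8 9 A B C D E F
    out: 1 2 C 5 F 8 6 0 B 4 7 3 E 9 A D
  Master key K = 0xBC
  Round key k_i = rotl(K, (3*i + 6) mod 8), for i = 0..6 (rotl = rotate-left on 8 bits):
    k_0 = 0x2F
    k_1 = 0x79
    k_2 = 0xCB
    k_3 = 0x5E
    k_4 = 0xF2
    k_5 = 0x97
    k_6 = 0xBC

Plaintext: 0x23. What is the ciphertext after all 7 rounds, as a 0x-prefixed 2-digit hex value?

0x1A

s_0 = plaintext = 0x23
s_1 = Round(s_0, k_0) = 0x3C
s_2 = Round(s_1, k_1) = 0xCB
s_3 = Round(s_2, k_2) = 0xBD
s_4 = Round(s_3, k_3) = 0xDE
s_5 = Round(s_4, k_4) = 0xE3
s_6 = Round(s_5, k_5) = 0x31
s_7 = Round(s_6, k_6) = 0x1A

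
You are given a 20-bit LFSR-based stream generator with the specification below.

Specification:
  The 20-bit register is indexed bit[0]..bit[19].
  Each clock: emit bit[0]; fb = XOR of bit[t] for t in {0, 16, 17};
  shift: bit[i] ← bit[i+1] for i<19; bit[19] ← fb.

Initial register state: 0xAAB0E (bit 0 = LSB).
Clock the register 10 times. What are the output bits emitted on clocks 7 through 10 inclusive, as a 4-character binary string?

0011

reg_0 = 0xAAB0E
clock 1: out=0, reg = 0xD5587
clock 2: out=1, reg = 0x6AAC3
clock 3: out=1, reg = 0x35561
clock 4: out=1, reg = 0x9AAB0
clock 5: out=0, reg = 0xCD558
clock 6: out=0, reg = 0x66AAC
clock 7: out=0, reg = 0xB3556
clock 8: out=0, reg = 0x59AAB
clock 9: out=1, reg = 0x2CD55
clock 10: out=1, reg = 0x166AA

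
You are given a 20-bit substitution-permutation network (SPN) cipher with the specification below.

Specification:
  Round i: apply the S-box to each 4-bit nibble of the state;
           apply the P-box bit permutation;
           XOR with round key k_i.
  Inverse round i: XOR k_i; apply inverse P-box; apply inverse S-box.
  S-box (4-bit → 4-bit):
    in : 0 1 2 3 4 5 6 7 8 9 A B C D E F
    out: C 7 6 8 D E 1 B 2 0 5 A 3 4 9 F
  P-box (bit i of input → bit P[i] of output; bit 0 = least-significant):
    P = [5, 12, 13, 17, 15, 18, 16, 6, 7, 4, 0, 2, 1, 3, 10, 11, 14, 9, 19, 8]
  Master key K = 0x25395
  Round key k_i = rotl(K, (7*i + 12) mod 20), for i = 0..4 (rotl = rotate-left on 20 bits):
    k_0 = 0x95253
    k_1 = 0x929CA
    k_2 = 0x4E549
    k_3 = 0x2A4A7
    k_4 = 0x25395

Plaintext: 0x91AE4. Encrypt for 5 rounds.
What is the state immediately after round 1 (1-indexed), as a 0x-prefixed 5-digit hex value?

s_0 = plaintext = 0x91AE4
s_1 = Round(s_0, k_0) = 0xBF6B8
s_2 = Round(s_1, k_1) = 0xD3600
s_3 = Round(s_2, k_2) = 0xFCD89
s_4 = Round(s_3, k_3) = 0xEE7AC
s_5 = Round(s_4, k_4) = 0x38A23

0xBF6B8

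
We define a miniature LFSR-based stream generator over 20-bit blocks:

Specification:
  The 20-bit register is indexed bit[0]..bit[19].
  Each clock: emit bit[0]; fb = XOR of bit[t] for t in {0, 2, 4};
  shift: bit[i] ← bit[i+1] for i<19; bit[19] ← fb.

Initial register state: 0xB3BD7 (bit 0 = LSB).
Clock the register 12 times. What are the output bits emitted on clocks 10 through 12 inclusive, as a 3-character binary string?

reg_0 = 0xB3BD7
clock 1: out=1, reg = 0xD9DEB
clock 2: out=1, reg = 0xECEF5
clock 3: out=1, reg = 0xF677A
clock 4: out=0, reg = 0xFB3BD
clock 5: out=1, reg = 0xFD9DE
clock 6: out=0, reg = 0x7ECEF
clock 7: out=1, reg = 0x3F677
clock 8: out=1, reg = 0x9FB3B
clock 9: out=1, reg = 0x4FD9D
clock 10: out=1, reg = 0xA7ECE
clock 11: out=0, reg = 0xD3F67
clock 12: out=1, reg = 0x69FB3

101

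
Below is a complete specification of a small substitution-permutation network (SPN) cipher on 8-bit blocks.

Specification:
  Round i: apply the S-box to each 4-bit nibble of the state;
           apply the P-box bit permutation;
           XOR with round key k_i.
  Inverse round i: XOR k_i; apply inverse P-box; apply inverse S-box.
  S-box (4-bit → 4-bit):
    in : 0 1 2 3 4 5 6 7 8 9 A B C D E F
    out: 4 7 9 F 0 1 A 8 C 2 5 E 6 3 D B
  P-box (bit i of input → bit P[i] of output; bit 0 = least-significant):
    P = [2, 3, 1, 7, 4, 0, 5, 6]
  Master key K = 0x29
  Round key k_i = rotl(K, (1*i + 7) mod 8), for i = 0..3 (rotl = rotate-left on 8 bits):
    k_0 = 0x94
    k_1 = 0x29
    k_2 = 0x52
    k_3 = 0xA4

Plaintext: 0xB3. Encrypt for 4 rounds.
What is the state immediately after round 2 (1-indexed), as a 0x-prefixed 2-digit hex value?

s_0 = plaintext = 0xB3
s_1 = Round(s_0, k_0) = 0x7B
s_2 = Round(s_1, k_1) = 0xE3
s_3 = Round(s_2, k_2) = 0xAC
s_4 = Round(s_3, k_3) = 0x9E

0xE3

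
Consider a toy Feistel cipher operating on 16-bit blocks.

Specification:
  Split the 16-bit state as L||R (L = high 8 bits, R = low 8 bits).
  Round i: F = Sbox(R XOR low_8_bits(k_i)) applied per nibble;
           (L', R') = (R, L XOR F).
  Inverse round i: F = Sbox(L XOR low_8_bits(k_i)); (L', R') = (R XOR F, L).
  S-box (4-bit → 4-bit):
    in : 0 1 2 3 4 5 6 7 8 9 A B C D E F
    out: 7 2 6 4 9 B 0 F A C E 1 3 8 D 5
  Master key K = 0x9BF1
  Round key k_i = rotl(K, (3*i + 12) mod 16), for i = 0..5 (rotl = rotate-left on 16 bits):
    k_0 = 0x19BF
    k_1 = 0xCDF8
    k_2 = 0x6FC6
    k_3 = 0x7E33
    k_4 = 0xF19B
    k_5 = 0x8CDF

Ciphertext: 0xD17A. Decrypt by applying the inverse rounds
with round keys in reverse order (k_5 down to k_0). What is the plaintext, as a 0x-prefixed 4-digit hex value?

0x1918

s_0 = ciphertext = 0xD17A
s_1 = InvRound(s_0, k_5) = 0x07D1
s_2 = InvRound(s_1, k_4) = 0x1207
s_3 = InvRound(s_2, k_3) = 0x6512
s_4 = InvRound(s_3, k_2) = 0xF665
s_5 = InvRound(s_4, k_1) = 0x18F6
s_6 = InvRound(s_5, k_0) = 0x1918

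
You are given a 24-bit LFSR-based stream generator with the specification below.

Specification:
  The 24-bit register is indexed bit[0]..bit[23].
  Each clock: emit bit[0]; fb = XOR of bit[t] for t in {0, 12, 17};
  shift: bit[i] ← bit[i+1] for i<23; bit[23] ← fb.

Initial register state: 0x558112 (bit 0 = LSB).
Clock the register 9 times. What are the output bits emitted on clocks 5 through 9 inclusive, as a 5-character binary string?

10001

reg_0 = 0x558112
clock 1: out=0, reg = 0x2AC089
clock 2: out=1, reg = 0x156044
clock 3: out=0, reg = 0x0AB022
clock 4: out=0, reg = 0x055811
clock 5: out=1, reg = 0x02AC08
clock 6: out=0, reg = 0x815604
clock 7: out=0, reg = 0xC0AB02
clock 8: out=0, reg = 0x605581
clock 9: out=1, reg = 0x302AC0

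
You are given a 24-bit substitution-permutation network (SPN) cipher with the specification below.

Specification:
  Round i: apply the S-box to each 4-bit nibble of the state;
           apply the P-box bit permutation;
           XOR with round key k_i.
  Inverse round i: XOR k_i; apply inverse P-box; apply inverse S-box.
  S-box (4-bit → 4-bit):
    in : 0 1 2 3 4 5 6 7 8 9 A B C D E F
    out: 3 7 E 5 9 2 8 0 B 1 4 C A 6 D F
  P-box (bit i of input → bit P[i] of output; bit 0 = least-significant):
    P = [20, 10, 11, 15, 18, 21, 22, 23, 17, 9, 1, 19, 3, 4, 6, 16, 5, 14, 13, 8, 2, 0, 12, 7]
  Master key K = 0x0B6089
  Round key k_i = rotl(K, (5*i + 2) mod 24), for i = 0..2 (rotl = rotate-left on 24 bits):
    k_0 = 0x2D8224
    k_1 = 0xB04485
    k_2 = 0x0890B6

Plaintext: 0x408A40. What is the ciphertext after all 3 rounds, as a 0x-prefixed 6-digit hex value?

s_0 = plaintext = 0x408A40
s_1 = Round(s_0, k_0) = 0xB8C69A
s_2 = Round(s_1, k_1) = 0xBD1D35
s_3 = Round(s_2, k_2) = 0x4CE66C

0x4CE66C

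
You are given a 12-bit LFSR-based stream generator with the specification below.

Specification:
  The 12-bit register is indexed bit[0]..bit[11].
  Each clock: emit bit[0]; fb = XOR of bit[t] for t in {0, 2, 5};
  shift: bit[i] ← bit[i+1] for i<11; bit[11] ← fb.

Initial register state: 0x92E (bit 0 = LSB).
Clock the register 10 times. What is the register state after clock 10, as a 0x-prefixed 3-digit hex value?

0x4B2

reg_0 = 0x92E
clock 1: out=0, reg = 0x497
clock 2: out=1, reg = 0x24B
clock 3: out=1, reg = 0x925
clock 4: out=1, reg = 0xC92
clock 5: out=0, reg = 0x649
clock 6: out=1, reg = 0xB24
clock 7: out=0, reg = 0x592
clock 8: out=0, reg = 0x2C9
clock 9: out=1, reg = 0x964
clock 10: out=0, reg = 0x4B2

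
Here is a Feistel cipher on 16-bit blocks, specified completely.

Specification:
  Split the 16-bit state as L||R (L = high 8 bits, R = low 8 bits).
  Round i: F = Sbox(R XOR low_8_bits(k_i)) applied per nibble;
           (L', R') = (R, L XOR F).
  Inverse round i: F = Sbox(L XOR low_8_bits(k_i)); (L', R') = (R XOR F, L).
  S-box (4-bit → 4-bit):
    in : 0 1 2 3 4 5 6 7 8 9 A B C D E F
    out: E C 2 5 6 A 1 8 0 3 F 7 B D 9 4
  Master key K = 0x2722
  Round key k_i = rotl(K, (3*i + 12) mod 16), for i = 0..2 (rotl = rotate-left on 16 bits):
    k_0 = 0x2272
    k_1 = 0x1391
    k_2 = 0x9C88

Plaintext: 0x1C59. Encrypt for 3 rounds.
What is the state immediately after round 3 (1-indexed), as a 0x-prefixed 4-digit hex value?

s_0 = plaintext = 0x1C59
s_1 = Round(s_0, k_0) = 0x593B
s_2 = Round(s_1, k_1) = 0x3BA6
s_3 = Round(s_2, k_2) = 0xA612

0xA612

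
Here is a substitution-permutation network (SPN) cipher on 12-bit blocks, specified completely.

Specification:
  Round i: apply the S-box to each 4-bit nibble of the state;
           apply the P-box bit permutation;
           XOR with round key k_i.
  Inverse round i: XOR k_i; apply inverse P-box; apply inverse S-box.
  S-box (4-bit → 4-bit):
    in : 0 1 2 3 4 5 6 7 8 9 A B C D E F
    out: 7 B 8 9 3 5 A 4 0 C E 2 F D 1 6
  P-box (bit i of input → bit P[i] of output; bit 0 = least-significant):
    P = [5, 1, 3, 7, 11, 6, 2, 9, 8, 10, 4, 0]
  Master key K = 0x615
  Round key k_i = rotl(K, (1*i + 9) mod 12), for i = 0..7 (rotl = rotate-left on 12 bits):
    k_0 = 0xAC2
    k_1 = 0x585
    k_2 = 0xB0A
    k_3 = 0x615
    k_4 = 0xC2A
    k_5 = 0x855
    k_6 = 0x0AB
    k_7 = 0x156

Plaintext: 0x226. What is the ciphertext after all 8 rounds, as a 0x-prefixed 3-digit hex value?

0xB21

s_0 = plaintext = 0x226
s_1 = Round(s_0, k_0) = 0x841
s_2 = Round(s_1, k_1) = 0xD67
s_3 = Round(s_2, k_2) = 0x853
s_4 = Round(s_3, k_3) = 0xEB1
s_5 = Round(s_4, k_4) = 0xDC8
s_6 = Round(s_5, k_5) = 0x300
s_7 = Round(s_6, k_6) = 0x9C4
s_8 = Round(s_7, k_7) = 0xB21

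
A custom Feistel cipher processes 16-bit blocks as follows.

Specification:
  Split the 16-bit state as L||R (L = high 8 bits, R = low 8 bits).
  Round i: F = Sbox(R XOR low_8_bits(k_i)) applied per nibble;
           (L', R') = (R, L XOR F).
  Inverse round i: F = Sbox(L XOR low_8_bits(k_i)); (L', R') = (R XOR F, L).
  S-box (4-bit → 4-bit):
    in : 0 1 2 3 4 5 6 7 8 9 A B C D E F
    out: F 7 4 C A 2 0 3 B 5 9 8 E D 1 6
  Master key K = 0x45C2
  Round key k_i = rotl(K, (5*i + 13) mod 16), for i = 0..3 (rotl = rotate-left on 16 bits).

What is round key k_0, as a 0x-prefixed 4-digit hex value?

K = 0x45C2
k_0 = rotl(K, (5*0+13) mod 16) = rotl(K, 13) = 0x48B8

0x48B8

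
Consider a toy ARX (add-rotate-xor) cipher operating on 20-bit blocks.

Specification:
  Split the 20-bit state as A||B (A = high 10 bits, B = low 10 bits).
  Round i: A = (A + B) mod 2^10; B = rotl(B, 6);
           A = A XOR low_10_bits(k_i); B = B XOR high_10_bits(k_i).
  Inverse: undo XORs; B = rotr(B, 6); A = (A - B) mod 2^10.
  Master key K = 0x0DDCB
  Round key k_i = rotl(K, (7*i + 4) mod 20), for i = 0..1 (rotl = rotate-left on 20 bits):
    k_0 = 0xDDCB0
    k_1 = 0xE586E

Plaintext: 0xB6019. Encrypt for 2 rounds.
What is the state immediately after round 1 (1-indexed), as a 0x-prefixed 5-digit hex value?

s_0 = plaintext = 0xB6019
s_1 = Round(s_0, k_0) = 0x90536
s_2 = Round(s_1, k_1) = 0xC6605

0x90536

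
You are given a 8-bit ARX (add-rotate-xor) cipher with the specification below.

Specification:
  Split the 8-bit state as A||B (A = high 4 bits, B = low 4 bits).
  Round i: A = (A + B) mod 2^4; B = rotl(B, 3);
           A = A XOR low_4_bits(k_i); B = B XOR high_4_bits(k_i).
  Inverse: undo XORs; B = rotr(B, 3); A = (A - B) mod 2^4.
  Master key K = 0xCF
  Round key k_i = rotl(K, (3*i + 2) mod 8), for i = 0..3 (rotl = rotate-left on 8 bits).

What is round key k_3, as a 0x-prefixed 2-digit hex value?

K = 0xCF
k_0 = rotl(K, (3*0+2) mod 8) = rotl(K, 2) = 0x3F
k_1 = rotl(K, (3*1+2) mod 8) = rotl(K, 5) = 0xF9
k_2 = rotl(K, (3*2+2) mod 8) = rotl(K, 0) = 0xCF
k_3 = rotl(K, (3*3+2) mod 8) = rotl(K, 3) = 0x7E

0x7E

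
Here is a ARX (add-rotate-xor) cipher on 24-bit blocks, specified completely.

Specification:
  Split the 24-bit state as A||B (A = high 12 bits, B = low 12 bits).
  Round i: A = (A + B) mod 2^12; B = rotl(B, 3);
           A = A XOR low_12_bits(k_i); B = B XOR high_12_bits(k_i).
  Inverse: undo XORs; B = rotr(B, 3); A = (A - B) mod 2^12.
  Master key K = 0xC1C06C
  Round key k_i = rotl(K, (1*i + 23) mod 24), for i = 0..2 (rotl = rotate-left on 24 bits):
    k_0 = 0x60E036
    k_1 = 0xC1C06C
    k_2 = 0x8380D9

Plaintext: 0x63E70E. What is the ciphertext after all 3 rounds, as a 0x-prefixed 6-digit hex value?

0xB577A7

s_0 = plaintext = 0x63E70E
s_1 = Round(s_0, k_0) = 0xD7AE7D
s_2 = Round(s_1, k_1) = 0xB9BFF3
s_3 = Round(s_2, k_2) = 0xB577A7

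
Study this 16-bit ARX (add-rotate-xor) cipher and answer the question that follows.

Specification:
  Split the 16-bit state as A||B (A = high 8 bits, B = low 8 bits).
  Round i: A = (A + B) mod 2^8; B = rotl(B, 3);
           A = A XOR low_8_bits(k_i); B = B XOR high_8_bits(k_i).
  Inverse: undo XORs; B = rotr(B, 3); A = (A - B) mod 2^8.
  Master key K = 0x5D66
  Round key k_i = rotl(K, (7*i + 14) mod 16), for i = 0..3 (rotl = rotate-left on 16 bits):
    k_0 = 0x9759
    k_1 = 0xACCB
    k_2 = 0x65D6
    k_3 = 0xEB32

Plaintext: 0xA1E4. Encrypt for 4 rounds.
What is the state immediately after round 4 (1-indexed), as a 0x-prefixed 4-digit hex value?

s_0 = plaintext = 0xA1E4
s_1 = Round(s_0, k_0) = 0xDCB0
s_2 = Round(s_1, k_1) = 0x4729
s_3 = Round(s_2, k_2) = 0xA62C
s_4 = Round(s_3, k_3) = 0xE08A

0xE08A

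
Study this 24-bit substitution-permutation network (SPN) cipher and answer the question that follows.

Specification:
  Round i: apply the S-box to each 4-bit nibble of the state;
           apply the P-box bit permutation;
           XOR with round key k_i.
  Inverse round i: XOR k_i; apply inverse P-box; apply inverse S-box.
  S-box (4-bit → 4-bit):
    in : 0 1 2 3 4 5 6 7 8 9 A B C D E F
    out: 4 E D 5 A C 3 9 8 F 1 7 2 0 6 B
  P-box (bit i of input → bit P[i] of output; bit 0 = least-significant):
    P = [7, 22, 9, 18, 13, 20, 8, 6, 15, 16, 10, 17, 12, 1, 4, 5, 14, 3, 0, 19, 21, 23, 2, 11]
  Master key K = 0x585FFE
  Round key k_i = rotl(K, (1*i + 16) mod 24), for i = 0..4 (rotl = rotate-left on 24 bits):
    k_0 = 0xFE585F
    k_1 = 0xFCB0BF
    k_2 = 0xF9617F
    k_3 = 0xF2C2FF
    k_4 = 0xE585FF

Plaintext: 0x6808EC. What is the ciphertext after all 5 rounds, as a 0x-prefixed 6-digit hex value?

0x9AD46A

s_0 = plaintext = 0x6808EC
s_1 = Round(s_0, k_0) = 0x04594F
s_2 = Round(s_1, k_1) = 0xA33443
s_3 = Round(s_2, k_2) = 0xCA33AE
s_4 = Round(s_3, k_3) = 0x3234EF
s_5 = Round(s_4, k_4) = 0x9AD46A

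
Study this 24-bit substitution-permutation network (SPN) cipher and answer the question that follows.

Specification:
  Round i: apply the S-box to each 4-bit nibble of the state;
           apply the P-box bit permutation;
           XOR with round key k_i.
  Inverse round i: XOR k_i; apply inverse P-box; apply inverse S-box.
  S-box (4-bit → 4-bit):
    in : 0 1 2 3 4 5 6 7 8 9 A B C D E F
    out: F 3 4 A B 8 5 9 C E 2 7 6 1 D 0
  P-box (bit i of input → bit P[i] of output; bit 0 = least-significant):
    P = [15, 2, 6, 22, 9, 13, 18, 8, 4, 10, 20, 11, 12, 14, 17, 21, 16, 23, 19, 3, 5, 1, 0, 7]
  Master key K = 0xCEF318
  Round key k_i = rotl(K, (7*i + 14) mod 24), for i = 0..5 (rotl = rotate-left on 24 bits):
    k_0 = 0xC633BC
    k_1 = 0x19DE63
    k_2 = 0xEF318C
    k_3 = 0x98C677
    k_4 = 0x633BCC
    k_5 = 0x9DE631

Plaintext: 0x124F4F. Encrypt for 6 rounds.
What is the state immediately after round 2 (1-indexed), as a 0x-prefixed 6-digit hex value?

s_0 = plaintext = 0x124F4F
s_1 = Round(s_0, k_0) = 0xEE409E
s_2 = Round(s_1, k_1) = 0x64239A
s_3 = Round(s_2, k_2) = 0x681CA1
s_4 = Round(s_3, k_3) = 0x80325A
s_5 = Round(s_4, k_4) = 0xDA7A41
s_6 = Round(s_5, k_5) = 0x3D5115

0x64239A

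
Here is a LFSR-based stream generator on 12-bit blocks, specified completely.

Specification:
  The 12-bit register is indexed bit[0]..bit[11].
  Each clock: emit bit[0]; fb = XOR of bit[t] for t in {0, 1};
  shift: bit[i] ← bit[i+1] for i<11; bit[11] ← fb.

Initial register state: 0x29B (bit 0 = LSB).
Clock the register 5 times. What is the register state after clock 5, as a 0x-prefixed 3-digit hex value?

0xB14

reg_0 = 0x29B
clock 1: out=1, reg = 0x14D
clock 2: out=1, reg = 0x8A6
clock 3: out=0, reg = 0xC53
clock 4: out=1, reg = 0x629
clock 5: out=1, reg = 0xB14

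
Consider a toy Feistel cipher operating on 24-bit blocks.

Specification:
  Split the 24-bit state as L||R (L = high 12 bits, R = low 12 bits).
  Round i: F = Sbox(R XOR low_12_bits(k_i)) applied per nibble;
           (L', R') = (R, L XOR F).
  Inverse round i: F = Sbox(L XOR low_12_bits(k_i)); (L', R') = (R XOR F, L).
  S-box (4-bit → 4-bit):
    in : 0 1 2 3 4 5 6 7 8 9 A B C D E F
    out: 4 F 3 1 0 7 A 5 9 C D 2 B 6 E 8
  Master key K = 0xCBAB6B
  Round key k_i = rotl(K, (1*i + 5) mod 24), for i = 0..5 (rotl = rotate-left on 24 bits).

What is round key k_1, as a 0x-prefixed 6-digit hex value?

0xEADAF2

K = 0xCBAB6B
k_0 = rotl(K, (1*0+5) mod 24) = rotl(K, 5) = 0x756D79
k_1 = rotl(K, (1*1+5) mod 24) = rotl(K, 6) = 0xEADAF2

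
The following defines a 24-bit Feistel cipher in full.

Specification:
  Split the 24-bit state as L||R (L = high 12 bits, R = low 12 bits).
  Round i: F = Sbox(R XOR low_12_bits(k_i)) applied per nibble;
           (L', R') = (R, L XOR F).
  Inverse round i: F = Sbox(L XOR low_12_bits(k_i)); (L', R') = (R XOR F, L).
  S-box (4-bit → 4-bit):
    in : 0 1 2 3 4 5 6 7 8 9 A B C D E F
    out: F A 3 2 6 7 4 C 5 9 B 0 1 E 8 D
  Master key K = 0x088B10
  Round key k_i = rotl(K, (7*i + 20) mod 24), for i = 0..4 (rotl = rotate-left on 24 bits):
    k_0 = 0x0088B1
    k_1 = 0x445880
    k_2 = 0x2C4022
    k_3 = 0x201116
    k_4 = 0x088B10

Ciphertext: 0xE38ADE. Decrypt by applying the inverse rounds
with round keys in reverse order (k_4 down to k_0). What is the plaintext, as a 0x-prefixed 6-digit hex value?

s_0 = ciphertext = 0xE38ADE
s_1 = InvRound(s_0, k_4) = 0xDEBE38
s_2 = InvRound(s_1, k_3) = 0xFE6DEB
s_3 = InvRound(s_2, k_2) = 0x0FDFE6
s_4 = InvRound(s_3, k_1) = 0xA280FD
s_5 = InvRound(s_4, k_0) = 0x364A28

0x364A28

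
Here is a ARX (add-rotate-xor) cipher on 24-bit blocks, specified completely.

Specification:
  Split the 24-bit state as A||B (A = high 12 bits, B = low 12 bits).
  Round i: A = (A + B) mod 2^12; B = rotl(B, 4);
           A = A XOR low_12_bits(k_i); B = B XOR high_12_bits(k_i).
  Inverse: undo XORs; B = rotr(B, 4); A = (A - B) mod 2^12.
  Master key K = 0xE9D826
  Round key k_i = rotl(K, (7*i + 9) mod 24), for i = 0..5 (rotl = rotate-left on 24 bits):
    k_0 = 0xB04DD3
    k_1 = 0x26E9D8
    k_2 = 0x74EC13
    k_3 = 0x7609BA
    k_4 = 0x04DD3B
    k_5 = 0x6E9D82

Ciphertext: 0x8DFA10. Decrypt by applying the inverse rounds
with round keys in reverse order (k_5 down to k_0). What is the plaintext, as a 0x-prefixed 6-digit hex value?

0x567D43

s_0 = ciphertext = 0x8DFA10
s_1 = InvRound(s_0, k_5) = 0xB8E9CF
s_2 = InvRound(s_1, k_4) = 0x41D298
s_3 = InvRound(s_2, k_3) = 0x54885F
s_4 = InvRound(s_3, k_2) = 0x76A1F1
s_5 = InvRound(s_4, k_1) = 0xF79F39
s_6 = InvRound(s_5, k_0) = 0x567D43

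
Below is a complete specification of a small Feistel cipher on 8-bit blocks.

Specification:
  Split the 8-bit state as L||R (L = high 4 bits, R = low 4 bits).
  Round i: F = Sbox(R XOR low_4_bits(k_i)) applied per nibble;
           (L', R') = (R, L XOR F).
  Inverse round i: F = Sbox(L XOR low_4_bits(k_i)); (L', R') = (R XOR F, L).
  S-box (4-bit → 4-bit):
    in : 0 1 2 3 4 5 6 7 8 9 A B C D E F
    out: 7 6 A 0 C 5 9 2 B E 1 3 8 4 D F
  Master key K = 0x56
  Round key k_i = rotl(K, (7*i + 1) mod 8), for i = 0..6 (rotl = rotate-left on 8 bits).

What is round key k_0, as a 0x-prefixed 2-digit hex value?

0xAC

K = 0x56
k_0 = rotl(K, (7*0+1) mod 8) = rotl(K, 1) = 0xAC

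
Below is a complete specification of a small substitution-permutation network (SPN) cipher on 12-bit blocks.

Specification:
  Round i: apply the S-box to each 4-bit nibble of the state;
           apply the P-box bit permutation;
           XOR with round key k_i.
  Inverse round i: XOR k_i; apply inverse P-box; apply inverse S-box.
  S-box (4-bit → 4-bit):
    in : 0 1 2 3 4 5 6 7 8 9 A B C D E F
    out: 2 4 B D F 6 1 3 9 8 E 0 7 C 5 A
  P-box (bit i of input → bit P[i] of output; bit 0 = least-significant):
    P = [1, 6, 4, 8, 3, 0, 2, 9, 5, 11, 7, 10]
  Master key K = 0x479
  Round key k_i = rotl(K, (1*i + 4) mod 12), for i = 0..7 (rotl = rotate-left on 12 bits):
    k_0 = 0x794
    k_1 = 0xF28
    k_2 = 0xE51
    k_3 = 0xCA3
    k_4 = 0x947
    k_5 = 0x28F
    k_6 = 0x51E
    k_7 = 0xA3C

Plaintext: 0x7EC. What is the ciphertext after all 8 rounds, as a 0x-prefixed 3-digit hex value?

0x1D2

s_0 = plaintext = 0x7EC
s_1 = Round(s_0, k_0) = 0xFEA
s_2 = Round(s_1, k_1) = 0x274
s_3 = Round(s_2, k_2) = 0x32A
s_4 = Round(s_3, k_3) = 0xB5A
s_5 = Round(s_4, k_4) = 0x812
s_6 = Round(s_5, k_5) = 0x7E9
s_7 = Round(s_6, k_6) = 0xC32
s_8 = Round(s_7, k_7) = 0x1D2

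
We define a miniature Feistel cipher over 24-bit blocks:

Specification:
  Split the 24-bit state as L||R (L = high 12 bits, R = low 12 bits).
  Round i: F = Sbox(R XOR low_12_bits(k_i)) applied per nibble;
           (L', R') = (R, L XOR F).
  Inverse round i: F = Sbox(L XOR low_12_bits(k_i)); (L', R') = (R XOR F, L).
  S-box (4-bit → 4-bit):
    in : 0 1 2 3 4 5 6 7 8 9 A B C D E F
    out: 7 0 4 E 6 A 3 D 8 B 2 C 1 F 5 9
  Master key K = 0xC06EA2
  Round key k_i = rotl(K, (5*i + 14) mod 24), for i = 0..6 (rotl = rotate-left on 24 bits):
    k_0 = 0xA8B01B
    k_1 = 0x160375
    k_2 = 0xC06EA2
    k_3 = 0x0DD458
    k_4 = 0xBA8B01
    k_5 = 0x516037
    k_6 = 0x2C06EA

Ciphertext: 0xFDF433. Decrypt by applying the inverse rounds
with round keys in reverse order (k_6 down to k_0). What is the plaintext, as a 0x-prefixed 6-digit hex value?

s_0 = ciphertext = 0xFDF433
s_1 = InvRound(s_0, k_6) = 0xFD9FDF
s_2 = InvRound(s_1, k_5) = 0x68AFD9
s_3 = InvRound(s_2, k_4) = 0x05568A
s_4 = InvRound(s_3, k_3) = 0x0F5055
s_5 = InvRound(s_4, k_2) = 0x5F80F5
s_6 = InvRound(s_5, k_1) = 0x37A5F8
s_7 = InvRound(s_6, k_0) = 0xBC837A

0xBC837A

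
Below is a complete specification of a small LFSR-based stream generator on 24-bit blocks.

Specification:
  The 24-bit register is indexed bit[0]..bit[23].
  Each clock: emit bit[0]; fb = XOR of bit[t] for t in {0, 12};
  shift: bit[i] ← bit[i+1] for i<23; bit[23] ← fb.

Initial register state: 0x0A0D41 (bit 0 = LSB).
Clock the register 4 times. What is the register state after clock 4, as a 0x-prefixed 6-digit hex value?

reg_0 = 0x0A0D41
clock 1: out=1, reg = 0x8506A0
clock 2: out=0, reg = 0x428350
clock 3: out=0, reg = 0x2141A8
clock 4: out=0, reg = 0x10A0D4

0x10A0D4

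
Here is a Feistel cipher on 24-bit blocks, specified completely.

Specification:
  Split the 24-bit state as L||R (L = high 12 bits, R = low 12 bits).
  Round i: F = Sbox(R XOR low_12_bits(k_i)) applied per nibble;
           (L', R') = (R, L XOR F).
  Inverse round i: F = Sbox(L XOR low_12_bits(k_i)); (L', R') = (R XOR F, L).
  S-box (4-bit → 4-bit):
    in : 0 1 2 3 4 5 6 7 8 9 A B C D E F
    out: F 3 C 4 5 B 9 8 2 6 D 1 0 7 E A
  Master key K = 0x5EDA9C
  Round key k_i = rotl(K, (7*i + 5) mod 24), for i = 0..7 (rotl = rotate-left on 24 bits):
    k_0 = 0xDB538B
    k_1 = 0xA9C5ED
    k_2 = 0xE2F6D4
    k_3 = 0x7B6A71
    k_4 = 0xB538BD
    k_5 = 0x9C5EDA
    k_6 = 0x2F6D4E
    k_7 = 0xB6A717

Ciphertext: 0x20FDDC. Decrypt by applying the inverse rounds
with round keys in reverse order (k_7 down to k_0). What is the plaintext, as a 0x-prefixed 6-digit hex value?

0xDA138C

s_0 = ciphertext = 0x20FDDC
s_1 = InvRound(s_0, k_7) = 0x6EE20F
s_2 = InvRound(s_1, k_6) = 0x3D06EE
s_3 = InvRound(s_2, k_5) = 0x1133D0
s_4 = InvRound(s_3, k_4) = 0x50E113
s_5 = InvRound(s_4, k_3) = 0xB9950E
s_6 = InvRound(s_5, k_2) = 0x259B99
s_7 = InvRound(s_6, k_1) = 0x38C259
s_8 = InvRound(s_7, k_0) = 0xDA138C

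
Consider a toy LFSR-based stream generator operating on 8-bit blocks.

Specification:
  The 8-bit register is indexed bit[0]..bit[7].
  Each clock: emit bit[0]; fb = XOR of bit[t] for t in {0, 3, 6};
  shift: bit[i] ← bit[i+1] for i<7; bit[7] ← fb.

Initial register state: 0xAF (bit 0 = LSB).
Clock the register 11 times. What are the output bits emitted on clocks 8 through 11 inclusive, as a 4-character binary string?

1000

reg_0 = 0xAF
clock 1: out=1, reg = 0x57
clock 2: out=1, reg = 0x2B
clock 3: out=1, reg = 0x15
clock 4: out=1, reg = 0x8A
clock 5: out=0, reg = 0xC5
clock 6: out=1, reg = 0x62
clock 7: out=0, reg = 0xB1
clock 8: out=1, reg = 0xD8
clock 9: out=0, reg = 0x6C
clock 10: out=0, reg = 0x36
clock 11: out=0, reg = 0x1B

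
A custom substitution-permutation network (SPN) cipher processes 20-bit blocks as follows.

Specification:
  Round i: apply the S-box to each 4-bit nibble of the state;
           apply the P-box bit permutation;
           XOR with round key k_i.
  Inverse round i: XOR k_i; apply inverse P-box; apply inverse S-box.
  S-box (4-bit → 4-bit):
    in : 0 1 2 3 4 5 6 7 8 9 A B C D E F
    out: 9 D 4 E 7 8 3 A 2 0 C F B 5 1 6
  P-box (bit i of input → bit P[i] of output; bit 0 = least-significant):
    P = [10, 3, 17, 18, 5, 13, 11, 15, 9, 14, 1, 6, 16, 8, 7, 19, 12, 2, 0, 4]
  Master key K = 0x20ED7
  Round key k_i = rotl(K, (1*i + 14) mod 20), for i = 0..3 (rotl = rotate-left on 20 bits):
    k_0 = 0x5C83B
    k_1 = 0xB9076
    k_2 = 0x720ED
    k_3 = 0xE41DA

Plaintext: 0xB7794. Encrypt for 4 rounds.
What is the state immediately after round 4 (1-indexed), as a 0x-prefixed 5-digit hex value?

s_0 = plaintext = 0xB7794
s_1 = Round(s_0, k_0) = 0xF9D66
s_2 = Round(s_1, k_1) = 0xBB659
s_3 = Round(s_2, k_2) = 0xEF378
s_4 = Round(s_3, k_3) = 0xEB010

0xEB010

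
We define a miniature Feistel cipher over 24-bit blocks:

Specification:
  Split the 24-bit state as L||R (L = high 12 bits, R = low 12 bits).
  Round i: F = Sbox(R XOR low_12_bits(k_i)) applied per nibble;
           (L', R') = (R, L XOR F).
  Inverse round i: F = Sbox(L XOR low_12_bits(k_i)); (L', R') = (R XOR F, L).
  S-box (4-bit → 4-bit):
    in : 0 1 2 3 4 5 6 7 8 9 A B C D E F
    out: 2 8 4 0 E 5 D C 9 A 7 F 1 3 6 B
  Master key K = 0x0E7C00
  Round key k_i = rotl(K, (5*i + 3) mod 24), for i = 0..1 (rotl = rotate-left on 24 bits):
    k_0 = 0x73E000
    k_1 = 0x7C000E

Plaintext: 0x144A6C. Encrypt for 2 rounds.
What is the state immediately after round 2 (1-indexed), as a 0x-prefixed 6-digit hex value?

s_0 = plaintext = 0x144A6C
s_1 = Round(s_0, k_0) = 0xA6C695
s_2 = Round(s_1, k_1) = 0x6957C3

0x6957C3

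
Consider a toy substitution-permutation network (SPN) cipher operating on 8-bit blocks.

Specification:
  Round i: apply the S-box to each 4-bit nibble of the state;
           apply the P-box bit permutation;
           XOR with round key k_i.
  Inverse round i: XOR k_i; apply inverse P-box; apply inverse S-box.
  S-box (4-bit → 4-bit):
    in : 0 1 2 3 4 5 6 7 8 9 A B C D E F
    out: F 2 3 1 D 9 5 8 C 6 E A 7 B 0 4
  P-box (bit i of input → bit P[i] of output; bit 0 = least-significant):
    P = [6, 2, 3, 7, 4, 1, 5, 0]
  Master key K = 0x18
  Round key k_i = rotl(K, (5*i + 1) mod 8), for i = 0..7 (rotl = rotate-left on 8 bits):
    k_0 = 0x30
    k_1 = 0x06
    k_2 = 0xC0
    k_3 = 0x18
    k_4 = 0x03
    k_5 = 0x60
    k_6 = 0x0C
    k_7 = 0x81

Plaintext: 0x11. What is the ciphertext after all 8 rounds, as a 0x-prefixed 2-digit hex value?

0x6A

s_0 = plaintext = 0x11
s_1 = Round(s_0, k_0) = 0x36
s_2 = Round(s_1, k_1) = 0x5E
s_3 = Round(s_2, k_2) = 0xD1
s_4 = Round(s_3, k_3) = 0x0F
s_5 = Round(s_4, k_4) = 0x38
s_6 = Round(s_5, k_5) = 0xF8
s_7 = Round(s_6, k_6) = 0xA4
s_8 = Round(s_7, k_7) = 0x6A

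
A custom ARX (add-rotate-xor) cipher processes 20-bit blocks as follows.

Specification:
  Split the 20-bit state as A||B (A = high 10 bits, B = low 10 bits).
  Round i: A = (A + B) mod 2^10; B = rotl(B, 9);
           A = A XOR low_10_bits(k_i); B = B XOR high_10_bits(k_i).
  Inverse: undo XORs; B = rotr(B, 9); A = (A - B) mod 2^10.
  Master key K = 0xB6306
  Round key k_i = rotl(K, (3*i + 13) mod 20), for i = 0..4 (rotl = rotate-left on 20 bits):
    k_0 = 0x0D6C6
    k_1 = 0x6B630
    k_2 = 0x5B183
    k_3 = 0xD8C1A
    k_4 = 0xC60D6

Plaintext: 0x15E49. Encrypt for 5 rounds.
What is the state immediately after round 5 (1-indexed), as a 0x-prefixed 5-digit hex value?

s_0 = plaintext = 0x15E49
s_1 = Round(s_0, k_0) = 0x19B11
s_2 = Round(s_1, k_1) = 0x51E25
s_3 = Round(s_2, k_2) = 0xBBE7E
s_4 = Round(s_3, k_3) = 0x5DE5C
s_5 = Round(s_4, k_4) = 0xC1636

0xC1636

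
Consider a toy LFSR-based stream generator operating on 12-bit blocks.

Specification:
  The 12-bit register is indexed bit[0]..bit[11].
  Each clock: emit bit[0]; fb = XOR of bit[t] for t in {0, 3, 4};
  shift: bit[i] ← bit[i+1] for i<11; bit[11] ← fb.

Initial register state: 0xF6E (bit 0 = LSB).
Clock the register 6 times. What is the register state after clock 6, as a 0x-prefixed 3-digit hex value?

0xD7D

reg_0 = 0xF6E
clock 1: out=0, reg = 0xFB7
clock 2: out=1, reg = 0x7DB
clock 3: out=1, reg = 0xBED
clock 4: out=1, reg = 0x5F6
clock 5: out=0, reg = 0xAFB
clock 6: out=1, reg = 0xD7D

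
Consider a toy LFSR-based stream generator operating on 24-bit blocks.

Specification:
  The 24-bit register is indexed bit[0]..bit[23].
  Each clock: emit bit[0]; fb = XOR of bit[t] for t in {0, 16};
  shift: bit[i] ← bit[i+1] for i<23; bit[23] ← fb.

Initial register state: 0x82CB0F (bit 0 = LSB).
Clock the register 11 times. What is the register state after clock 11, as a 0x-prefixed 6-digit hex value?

0xD1B059

reg_0 = 0x82CB0F
clock 1: out=1, reg = 0xC16587
clock 2: out=1, reg = 0x60B2C3
clock 3: out=1, reg = 0xB05961
clock 4: out=1, reg = 0xD82CB0
clock 5: out=0, reg = 0x6C1658
clock 6: out=0, reg = 0x360B2C
clock 7: out=0, reg = 0x1B0596
clock 8: out=0, reg = 0x8D82CB
clock 9: out=1, reg = 0x46C165
clock 10: out=1, reg = 0xA360B2
clock 11: out=0, reg = 0xD1B059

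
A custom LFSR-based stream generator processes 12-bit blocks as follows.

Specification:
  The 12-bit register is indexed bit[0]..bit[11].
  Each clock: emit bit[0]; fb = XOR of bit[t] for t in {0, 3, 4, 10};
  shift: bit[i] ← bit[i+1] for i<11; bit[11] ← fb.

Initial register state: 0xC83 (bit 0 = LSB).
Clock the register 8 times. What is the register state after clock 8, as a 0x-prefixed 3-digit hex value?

0x38C

reg_0 = 0xC83
clock 1: out=1, reg = 0x641
clock 2: out=1, reg = 0x320
clock 3: out=0, reg = 0x190
clock 4: out=0, reg = 0x8C8
clock 5: out=0, reg = 0xC64
clock 6: out=0, reg = 0xE32
clock 7: out=0, reg = 0x719
clock 8: out=1, reg = 0x38C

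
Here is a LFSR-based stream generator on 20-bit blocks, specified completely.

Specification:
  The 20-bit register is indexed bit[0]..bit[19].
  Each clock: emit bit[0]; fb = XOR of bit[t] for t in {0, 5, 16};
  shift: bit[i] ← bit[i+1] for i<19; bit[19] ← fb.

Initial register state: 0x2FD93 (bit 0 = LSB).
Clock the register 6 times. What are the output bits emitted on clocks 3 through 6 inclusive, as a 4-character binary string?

reg_0 = 0x2FD93
clock 1: out=1, reg = 0x97EC9
clock 2: out=1, reg = 0x4BF64
clock 3: out=0, reg = 0xA5FB2
clock 4: out=0, reg = 0xD2FD9
clock 5: out=1, reg = 0x697EC
clock 6: out=0, reg = 0xB4BF6

0010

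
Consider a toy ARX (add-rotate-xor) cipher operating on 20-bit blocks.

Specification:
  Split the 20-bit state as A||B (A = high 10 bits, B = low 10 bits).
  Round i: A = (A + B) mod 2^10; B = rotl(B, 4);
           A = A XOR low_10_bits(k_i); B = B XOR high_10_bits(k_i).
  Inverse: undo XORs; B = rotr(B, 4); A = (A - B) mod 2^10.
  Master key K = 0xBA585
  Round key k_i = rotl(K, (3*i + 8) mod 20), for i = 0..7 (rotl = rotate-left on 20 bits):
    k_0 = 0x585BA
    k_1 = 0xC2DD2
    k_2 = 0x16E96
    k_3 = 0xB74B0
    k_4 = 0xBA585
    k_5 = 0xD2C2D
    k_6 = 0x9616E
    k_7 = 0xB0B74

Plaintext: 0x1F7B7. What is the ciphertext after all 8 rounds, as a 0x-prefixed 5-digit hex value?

0x35F32

s_0 = plaintext = 0x1F7B7
s_1 = Round(s_0, k_0) = 0x63A1F
s_2 = Round(s_1, k_1) = 0x9FEF3
s_3 = Round(s_2, k_2) = 0xF9360
s_4 = Round(s_3, k_3) = 0xFD0D0
s_5 = Round(s_4, k_4) = 0x507EA
s_6 = Round(s_5, k_5) = 0x419E4
s_7 = Round(s_6, k_6) = 0xE101F
s_8 = Round(s_7, k_7) = 0x35F32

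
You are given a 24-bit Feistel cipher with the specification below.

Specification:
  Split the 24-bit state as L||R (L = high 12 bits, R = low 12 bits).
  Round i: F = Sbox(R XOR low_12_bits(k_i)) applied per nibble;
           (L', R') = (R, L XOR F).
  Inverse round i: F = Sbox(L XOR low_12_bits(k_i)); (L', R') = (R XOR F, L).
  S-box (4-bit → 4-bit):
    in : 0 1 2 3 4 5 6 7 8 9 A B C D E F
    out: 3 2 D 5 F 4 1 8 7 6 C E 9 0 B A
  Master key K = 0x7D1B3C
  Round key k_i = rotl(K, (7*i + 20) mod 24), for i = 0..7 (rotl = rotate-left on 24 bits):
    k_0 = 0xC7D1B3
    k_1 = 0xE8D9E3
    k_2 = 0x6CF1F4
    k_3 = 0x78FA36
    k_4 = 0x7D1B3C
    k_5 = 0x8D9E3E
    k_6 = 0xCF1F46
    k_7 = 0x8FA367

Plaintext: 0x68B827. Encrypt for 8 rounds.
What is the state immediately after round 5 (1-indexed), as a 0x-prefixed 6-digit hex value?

0xD06B06

s_0 = plaintext = 0x68B827
s_1 = Round(s_0, k_0) = 0x8270E4
s_2 = Round(s_1, k_1) = 0x0E4E1F
s_3 = Round(s_2, k_2) = 0xE1FA5A
s_4 = Round(s_3, k_3) = 0xA5AD06
s_5 = Round(s_4, k_4) = 0xD06B06
s_6 = Round(s_5, k_5) = 0xB06951
s_7 = Round(s_6, k_6) = 0x951A2E
s_8 = Round(s_7, k_7) = 0xA2EFA7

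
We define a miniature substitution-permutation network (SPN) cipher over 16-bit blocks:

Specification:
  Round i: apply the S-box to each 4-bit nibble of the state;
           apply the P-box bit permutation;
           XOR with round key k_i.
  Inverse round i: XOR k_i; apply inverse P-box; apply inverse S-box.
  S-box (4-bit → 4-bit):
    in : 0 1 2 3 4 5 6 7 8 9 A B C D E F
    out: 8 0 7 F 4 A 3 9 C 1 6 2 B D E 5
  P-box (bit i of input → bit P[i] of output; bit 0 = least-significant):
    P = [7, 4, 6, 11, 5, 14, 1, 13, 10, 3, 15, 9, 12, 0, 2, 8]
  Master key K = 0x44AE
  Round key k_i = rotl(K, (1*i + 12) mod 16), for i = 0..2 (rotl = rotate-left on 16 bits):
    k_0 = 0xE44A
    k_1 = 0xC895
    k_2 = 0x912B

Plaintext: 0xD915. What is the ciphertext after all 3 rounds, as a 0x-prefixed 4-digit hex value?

0x710A

s_0 = plaintext = 0xD915
s_1 = Round(s_0, k_0) = 0xF95E
s_2 = Round(s_1, k_1) = 0xB4C1
s_3 = Round(s_2, k_2) = 0x710A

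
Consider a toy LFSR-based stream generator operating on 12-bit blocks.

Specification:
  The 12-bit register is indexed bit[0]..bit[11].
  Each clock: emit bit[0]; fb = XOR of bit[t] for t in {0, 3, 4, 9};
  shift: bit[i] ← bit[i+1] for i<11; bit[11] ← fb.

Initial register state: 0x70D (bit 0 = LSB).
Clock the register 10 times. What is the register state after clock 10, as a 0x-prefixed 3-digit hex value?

0xE9D

reg_0 = 0x70D
clock 1: out=1, reg = 0xB86
clock 2: out=0, reg = 0xDC3
clock 3: out=1, reg = 0xEE1
clock 4: out=1, reg = 0x770
clock 5: out=0, reg = 0x3B8
clock 6: out=0, reg = 0x9DC
clock 7: out=0, reg = 0x4EE
clock 8: out=0, reg = 0xA77
clock 9: out=1, reg = 0xD3B
clock 10: out=1, reg = 0xE9D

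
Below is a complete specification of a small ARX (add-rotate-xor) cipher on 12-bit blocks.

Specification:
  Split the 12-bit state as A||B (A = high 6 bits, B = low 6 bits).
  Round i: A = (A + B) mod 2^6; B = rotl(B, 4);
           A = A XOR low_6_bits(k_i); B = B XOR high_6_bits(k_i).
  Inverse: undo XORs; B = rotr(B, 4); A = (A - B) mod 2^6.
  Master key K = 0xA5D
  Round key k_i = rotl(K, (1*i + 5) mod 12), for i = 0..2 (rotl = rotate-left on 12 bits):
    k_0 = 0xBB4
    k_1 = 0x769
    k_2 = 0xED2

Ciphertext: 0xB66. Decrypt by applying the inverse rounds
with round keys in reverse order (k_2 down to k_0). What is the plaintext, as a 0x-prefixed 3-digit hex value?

s_0 = ciphertext = 0xB66
s_1 = InvRound(s_0, k_2) = 0x2B5
s_2 = InvRound(s_1, k_1) = 0x062
s_3 = InvRound(s_2, k_0) = 0x170

0x170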